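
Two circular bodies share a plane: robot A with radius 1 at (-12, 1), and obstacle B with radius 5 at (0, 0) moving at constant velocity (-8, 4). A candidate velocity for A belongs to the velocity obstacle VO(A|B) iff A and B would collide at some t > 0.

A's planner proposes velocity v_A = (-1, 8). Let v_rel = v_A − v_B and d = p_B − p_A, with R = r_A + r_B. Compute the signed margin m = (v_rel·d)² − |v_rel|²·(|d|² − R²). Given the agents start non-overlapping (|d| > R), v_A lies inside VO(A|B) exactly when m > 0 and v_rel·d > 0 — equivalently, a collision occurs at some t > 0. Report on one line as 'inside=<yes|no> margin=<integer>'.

d = (12, -1),  |d|² = 145;  R = 1+5 = 6,  c = 145−6² = 109
v_rel = (7, 4),  |v_rel|² = 65;  v_rel·d = (7)·(12) + (4)·(-1) = 80
65·t² − 160·t + 109 = 0  ⇒  m = 80² − 65·109 = -685
m = -685 < 0,  v_rel·d = 80 > 0  ⇒  outside

inside=no margin=-685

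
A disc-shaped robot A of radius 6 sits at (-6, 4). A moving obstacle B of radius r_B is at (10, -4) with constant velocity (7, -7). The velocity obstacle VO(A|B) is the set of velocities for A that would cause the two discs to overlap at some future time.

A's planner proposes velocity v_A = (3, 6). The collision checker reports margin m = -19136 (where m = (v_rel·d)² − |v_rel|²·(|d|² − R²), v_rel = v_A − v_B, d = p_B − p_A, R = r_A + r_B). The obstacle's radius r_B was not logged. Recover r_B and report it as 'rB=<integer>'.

m = -19136
d = (16, -8);  v_rel = (-4, 13),  |v_rel|² = 185
v_rel×d = (-4)·(-8) − (13)·(16) = -176
since m = R²·185 − (-176)²:  R² = (30976 + -19136) / 185 = 64
R = √64 = 8  ⇒  r_B = 8 − 6 = 2

rB=2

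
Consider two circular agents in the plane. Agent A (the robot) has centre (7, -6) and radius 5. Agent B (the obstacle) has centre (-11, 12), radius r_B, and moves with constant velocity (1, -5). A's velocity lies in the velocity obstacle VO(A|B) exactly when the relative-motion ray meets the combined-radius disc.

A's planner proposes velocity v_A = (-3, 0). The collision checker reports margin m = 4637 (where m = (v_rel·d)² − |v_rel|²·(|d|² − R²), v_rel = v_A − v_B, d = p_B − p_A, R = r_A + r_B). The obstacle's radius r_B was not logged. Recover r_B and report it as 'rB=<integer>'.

m = 4637
d = (-18, 18);  v_rel = (-4, 5),  |v_rel|² = 41
v_rel×d = (-4)·(18) − (5)·(-18) = 18
since m = R²·41 − 18²:  R² = (324 + 4637) / 41 = 121
R = √121 = 11  ⇒  r_B = 11 − 5 = 6

rB=6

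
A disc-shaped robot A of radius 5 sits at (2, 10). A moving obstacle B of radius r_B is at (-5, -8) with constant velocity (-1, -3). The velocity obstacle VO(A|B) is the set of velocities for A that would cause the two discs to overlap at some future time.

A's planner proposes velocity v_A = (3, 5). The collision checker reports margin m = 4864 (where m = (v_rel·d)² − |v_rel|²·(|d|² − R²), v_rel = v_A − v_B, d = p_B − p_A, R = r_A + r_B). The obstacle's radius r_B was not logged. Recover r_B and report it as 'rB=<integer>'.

m = 4864
d = (-7, -18);  v_rel = (4, 8),  |v_rel|² = 80
v_rel×d = (4)·(-18) − (8)·(-7) = -16
since m = R²·80 − (-16)²:  R² = (256 + 4864) / 80 = 64
R = √64 = 8  ⇒  r_B = 8 − 5 = 3

rB=3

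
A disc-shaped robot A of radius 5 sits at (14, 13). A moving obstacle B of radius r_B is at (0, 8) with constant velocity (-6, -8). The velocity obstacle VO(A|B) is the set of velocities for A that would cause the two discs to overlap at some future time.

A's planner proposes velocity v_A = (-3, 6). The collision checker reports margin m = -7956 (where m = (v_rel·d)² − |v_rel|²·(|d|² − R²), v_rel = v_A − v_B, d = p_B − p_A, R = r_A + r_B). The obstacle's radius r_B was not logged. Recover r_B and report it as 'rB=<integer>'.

m = -7956
d = (-14, -5);  v_rel = (3, 14),  |v_rel|² = 205
v_rel×d = (3)·(-5) − (14)·(-14) = 181
since m = R²·205 − 181²:  R² = (32761 + -7956) / 205 = 121
R = √121 = 11  ⇒  r_B = 11 − 5 = 6

rB=6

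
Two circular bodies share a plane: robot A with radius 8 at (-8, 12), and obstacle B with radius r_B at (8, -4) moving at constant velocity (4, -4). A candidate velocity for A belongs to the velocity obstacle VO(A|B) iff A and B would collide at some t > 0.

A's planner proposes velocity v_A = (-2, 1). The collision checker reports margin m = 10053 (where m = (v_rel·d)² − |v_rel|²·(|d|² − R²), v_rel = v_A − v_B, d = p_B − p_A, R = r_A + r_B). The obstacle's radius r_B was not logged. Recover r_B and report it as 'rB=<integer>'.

m = 10053
d = (16, -16);  v_rel = (-6, 5),  |v_rel|² = 61
v_rel×d = (-6)·(-16) − (5)·(16) = 16
since m = R²·61 − 16²:  R² = (256 + 10053) / 61 = 169
R = √169 = 13  ⇒  r_B = 13 − 8 = 5

rB=5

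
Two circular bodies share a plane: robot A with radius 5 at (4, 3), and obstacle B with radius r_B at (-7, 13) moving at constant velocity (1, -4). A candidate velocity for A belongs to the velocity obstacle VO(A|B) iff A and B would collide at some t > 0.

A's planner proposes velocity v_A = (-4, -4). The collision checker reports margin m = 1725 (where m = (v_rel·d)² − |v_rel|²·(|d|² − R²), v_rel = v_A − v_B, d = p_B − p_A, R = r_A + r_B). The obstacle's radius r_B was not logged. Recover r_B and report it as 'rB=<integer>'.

m = 1725
d = (-11, 10);  v_rel = (-5, 0),  |v_rel|² = 25
v_rel×d = (-5)·(10) − (0)·(-11) = -50
since m = R²·25 − (-50)²:  R² = (2500 + 1725) / 25 = 169
R = √169 = 13  ⇒  r_B = 13 − 5 = 8

rB=8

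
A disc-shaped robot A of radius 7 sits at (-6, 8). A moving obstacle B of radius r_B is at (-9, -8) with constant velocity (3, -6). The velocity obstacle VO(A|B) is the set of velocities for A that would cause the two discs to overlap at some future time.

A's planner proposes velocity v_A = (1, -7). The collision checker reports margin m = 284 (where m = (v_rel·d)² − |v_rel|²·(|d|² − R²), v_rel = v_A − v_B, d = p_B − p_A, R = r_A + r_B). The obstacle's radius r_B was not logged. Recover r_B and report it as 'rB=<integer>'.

m = 284
d = (-3, -16);  v_rel = (-2, -1),  |v_rel|² = 5
v_rel×d = (-2)·(-16) − (-1)·(-3) = 29
since m = R²·5 − 29²:  R² = (841 + 284) / 5 = 225
R = √225 = 15  ⇒  r_B = 15 − 7 = 8

rB=8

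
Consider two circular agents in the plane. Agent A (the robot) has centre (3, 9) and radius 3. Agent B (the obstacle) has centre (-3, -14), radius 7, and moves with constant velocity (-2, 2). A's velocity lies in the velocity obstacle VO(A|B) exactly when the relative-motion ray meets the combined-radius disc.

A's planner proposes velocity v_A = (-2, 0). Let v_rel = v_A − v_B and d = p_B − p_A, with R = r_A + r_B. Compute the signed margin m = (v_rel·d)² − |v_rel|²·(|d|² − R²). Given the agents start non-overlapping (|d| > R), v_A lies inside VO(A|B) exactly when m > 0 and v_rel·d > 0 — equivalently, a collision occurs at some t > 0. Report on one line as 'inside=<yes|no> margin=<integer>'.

d = (-6, -23),  |d|² = 565;  R = 3+7 = 10,  c = 565−10² = 465
v_rel = (0, -2),  |v_rel|² = 4;  v_rel·d = (0)·(-6) + (-2)·(-23) = 46
4·t² − 92·t + 465 = 0  ⇒  m = 46² − 4·465 = 256
m = 256 > 0,  v_rel·d = 46 > 0  ⇒  inside

inside=yes margin=256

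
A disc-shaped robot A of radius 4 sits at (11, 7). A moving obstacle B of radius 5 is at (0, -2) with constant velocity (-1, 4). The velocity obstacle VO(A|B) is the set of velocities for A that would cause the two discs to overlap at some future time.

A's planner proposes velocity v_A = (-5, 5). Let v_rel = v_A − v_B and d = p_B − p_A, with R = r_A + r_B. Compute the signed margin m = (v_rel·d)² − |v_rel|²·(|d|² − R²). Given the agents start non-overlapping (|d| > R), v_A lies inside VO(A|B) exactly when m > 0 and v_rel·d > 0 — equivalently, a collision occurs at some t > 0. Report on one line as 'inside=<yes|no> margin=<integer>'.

d = (-11, -9),  |d|² = 202;  R = 4+5 = 9,  c = 202−9² = 121
v_rel = (-4, 1),  |v_rel|² = 17;  v_rel·d = (-4)·(-11) + (1)·(-9) = 35
17·t² − 70·t + 121 = 0  ⇒  m = 35² − 17·121 = -832
m = -832 < 0,  v_rel·d = 35 > 0  ⇒  outside

inside=no margin=-832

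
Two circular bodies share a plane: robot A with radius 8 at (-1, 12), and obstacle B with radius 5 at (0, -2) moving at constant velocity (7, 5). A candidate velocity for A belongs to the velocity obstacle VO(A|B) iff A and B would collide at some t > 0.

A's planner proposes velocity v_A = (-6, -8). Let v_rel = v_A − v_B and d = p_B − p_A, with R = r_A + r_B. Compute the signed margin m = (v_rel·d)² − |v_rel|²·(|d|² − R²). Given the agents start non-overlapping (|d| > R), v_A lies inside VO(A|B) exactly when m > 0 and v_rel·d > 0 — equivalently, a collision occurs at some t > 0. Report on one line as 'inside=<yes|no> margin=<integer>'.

d = (1, -14),  |d|² = 197;  R = 8+5 = 13,  c = 197−13² = 28
v_rel = (-13, -13),  |v_rel|² = 338;  v_rel·d = (-13)·(1) + (-13)·(-14) = 169
338·t² − 338·t + 28 = 0  ⇒  m = 169² − 338·28 = 19097
m = 19097 > 0,  v_rel·d = 169 > 0  ⇒  inside

inside=yes margin=19097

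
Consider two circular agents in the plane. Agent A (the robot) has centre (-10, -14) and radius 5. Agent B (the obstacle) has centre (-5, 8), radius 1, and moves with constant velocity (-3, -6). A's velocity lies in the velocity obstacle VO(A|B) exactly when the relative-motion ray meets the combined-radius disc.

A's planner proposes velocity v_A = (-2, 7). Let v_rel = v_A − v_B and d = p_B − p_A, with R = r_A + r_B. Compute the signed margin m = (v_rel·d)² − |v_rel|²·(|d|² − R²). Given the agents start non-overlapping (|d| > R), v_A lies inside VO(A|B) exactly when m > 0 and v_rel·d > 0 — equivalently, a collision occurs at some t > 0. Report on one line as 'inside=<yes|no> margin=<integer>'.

d = (5, 22),  |d|² = 509;  R = 5+1 = 6,  c = 509−6² = 473
v_rel = (1, 13),  |v_rel|² = 170;  v_rel·d = (1)·(5) + (13)·(22) = 291
170·t² − 582·t + 473 = 0  ⇒  m = 291² − 170·473 = 4271
m = 4271 > 0,  v_rel·d = 291 > 0  ⇒  inside

inside=yes margin=4271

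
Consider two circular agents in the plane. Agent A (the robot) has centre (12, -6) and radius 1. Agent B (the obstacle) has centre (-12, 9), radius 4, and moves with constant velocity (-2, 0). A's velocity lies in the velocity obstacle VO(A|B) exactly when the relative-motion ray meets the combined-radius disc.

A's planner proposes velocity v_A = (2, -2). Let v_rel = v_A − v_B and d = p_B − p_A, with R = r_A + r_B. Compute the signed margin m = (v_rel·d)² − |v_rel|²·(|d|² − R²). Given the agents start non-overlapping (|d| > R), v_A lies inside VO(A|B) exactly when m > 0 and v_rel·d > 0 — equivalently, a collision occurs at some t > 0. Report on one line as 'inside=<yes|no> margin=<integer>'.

d = (-24, 15),  |d|² = 801;  R = 1+4 = 5,  c = 801−5² = 776
v_rel = (4, -2),  |v_rel|² = 20;  v_rel·d = (4)·(-24) + (-2)·(15) = -126
20·t² + 252·t + 776 = 0  ⇒  m = (-126)² − 20·776 = 356
m = 356 > 0,  v_rel·d = -126 < 0  ⇒  outside

inside=no margin=356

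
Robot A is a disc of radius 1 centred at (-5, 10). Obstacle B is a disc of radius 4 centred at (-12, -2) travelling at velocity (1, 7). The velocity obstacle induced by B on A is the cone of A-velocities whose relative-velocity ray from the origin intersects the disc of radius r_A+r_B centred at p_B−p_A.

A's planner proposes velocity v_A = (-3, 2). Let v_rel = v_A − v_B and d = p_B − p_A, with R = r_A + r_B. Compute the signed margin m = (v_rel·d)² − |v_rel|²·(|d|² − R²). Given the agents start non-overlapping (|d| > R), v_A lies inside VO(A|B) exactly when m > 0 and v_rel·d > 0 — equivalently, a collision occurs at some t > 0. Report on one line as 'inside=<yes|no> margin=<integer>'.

d = (-7, -12),  |d|² = 193;  R = 1+4 = 5,  c = 193−5² = 168
v_rel = (-4, -5),  |v_rel|² = 41;  v_rel·d = (-4)·(-7) + (-5)·(-12) = 88
41·t² − 176·t + 168 = 0  ⇒  m = 88² − 41·168 = 856
m = 856 > 0,  v_rel·d = 88 > 0  ⇒  inside

inside=yes margin=856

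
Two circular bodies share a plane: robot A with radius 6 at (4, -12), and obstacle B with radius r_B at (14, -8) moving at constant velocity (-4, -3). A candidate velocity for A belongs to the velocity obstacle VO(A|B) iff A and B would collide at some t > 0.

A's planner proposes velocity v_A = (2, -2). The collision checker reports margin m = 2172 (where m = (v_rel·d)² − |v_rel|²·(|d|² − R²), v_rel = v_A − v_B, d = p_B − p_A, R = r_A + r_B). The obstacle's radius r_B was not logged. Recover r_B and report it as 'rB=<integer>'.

m = 2172
d = (10, 4);  v_rel = (6, 1),  |v_rel|² = 37
v_rel×d = (6)·(4) − (1)·(10) = 14
since m = R²·37 − 14²:  R² = (196 + 2172) / 37 = 64
R = √64 = 8  ⇒  r_B = 8 − 6 = 2

rB=2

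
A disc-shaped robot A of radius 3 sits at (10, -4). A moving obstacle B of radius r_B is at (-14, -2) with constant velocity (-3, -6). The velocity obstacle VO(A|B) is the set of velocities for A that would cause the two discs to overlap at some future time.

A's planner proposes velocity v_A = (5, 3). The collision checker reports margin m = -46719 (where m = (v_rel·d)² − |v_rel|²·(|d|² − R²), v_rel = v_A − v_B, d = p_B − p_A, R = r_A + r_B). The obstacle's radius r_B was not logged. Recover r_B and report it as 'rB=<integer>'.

m = -46719
d = (-24, 2);  v_rel = (8, 9),  |v_rel|² = 145
v_rel×d = (8)·(2) − (9)·(-24) = 232
since m = R²·145 − 232²:  R² = (53824 + -46719) / 145 = 49
R = √49 = 7  ⇒  r_B = 7 − 3 = 4

rB=4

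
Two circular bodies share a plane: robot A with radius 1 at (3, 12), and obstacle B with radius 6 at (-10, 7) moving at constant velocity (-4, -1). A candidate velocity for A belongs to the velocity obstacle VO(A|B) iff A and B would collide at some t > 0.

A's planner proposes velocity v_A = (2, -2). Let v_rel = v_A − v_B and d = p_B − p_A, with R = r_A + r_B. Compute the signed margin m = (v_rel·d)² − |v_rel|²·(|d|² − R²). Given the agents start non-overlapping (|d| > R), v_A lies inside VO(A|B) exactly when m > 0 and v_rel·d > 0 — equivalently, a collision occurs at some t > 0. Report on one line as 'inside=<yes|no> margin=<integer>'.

d = (-13, -5),  |d|² = 194;  R = 1+6 = 7,  c = 194−7² = 145
v_rel = (6, -1),  |v_rel|² = 37;  v_rel·d = (6)·(-13) + (-1)·(-5) = -73
37·t² + 146·t + 145 = 0  ⇒  m = (-73)² − 37·145 = -36
m = -36 < 0,  v_rel·d = -73 < 0  ⇒  outside

inside=no margin=-36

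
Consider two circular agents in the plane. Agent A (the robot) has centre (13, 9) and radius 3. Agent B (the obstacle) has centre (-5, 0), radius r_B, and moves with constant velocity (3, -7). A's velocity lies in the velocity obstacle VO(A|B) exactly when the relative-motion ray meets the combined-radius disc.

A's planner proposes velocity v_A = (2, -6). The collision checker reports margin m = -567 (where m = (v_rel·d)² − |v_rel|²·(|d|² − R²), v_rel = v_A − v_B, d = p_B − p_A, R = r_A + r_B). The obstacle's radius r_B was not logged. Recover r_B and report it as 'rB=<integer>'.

m = -567
d = (-18, -9);  v_rel = (-1, 1),  |v_rel|² = 2
v_rel×d = (-1)·(-9) − (1)·(-18) = 27
since m = R²·2 − 27²:  R² = (729 + -567) / 2 = 81
R = √81 = 9  ⇒  r_B = 9 − 3 = 6

rB=6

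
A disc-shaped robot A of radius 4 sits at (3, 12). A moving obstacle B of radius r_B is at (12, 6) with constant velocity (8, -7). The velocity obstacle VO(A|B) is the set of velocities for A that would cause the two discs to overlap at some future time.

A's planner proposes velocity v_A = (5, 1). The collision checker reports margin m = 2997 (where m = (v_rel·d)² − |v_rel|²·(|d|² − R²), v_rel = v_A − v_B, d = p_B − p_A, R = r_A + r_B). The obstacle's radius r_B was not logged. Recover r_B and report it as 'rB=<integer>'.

m = 2997
d = (9, -6);  v_rel = (-3, 8),  |v_rel|² = 73
v_rel×d = (-3)·(-6) − (8)·(9) = -54
since m = R²·73 − (-54)²:  R² = (2916 + 2997) / 73 = 81
R = √81 = 9  ⇒  r_B = 9 − 4 = 5

rB=5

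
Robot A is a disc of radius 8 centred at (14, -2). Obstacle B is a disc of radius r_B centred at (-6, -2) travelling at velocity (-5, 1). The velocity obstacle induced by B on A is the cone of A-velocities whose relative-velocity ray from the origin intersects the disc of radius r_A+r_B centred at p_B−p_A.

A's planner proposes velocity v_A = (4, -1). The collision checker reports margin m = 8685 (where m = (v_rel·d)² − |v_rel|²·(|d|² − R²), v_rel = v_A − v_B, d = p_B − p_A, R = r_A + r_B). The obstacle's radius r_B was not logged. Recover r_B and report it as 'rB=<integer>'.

m = 8685
d = (-20, 0);  v_rel = (9, -2),  |v_rel|² = 85
v_rel×d = (9)·(0) − (-2)·(-20) = -40
since m = R²·85 − (-40)²:  R² = (1600 + 8685) / 85 = 121
R = √121 = 11  ⇒  r_B = 11 − 8 = 3

rB=3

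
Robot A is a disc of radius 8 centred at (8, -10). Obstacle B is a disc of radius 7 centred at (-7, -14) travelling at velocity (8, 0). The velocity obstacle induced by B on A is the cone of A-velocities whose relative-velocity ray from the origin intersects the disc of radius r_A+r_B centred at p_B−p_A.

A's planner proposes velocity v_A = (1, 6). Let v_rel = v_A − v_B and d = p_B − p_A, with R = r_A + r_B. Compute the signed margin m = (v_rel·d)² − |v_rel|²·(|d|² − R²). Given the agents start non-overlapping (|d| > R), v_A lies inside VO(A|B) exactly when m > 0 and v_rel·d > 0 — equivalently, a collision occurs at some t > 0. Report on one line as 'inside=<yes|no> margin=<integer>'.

d = (-15, -4),  |d|² = 241;  R = 8+7 = 15,  c = 241−15² = 16
v_rel = (-7, 6),  |v_rel|² = 85;  v_rel·d = (-7)·(-15) + (6)·(-4) = 81
85·t² − 162·t + 16 = 0  ⇒  m = 81² − 85·16 = 5201
m = 5201 > 0,  v_rel·d = 81 > 0  ⇒  inside

inside=yes margin=5201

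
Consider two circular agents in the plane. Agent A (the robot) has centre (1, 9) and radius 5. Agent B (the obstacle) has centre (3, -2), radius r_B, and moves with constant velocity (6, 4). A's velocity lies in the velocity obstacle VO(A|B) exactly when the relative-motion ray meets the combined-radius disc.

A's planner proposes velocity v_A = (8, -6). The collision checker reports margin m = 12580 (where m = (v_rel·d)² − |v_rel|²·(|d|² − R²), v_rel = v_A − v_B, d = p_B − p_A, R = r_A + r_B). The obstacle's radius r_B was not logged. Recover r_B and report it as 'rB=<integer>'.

m = 12580
d = (2, -11);  v_rel = (2, -10),  |v_rel|² = 104
v_rel×d = (2)·(-11) − (-10)·(2) = -2
since m = R²·104 − (-2)²:  R² = (4 + 12580) / 104 = 121
R = √121 = 11  ⇒  r_B = 11 − 5 = 6

rB=6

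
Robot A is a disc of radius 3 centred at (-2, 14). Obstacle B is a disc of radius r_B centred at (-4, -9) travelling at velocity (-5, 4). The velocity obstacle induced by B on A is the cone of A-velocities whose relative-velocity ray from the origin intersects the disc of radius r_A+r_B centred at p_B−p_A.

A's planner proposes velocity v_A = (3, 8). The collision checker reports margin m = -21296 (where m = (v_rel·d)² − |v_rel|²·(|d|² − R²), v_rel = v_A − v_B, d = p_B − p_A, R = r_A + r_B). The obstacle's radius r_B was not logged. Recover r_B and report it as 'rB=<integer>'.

m = -21296
d = (-2, -23);  v_rel = (8, 4),  |v_rel|² = 80
v_rel×d = (8)·(-23) − (4)·(-2) = -176
since m = R²·80 − (-176)²:  R² = (30976 + -21296) / 80 = 121
R = √121 = 11  ⇒  r_B = 11 − 3 = 8

rB=8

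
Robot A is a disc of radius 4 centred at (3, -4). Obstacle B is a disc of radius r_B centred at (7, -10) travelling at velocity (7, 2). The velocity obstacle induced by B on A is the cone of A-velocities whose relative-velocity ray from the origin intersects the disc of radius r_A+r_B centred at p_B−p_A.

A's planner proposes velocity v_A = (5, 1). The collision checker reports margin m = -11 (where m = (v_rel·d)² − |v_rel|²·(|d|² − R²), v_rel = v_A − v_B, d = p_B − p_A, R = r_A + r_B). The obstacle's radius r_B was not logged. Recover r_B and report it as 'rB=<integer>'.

m = -11
d = (4, -6);  v_rel = (-2, -1),  |v_rel|² = 5
v_rel×d = (-2)·(-6) − (-1)·(4) = 16
since m = R²·5 − 16²:  R² = (256 + -11) / 5 = 49
R = √49 = 7  ⇒  r_B = 7 − 4 = 3

rB=3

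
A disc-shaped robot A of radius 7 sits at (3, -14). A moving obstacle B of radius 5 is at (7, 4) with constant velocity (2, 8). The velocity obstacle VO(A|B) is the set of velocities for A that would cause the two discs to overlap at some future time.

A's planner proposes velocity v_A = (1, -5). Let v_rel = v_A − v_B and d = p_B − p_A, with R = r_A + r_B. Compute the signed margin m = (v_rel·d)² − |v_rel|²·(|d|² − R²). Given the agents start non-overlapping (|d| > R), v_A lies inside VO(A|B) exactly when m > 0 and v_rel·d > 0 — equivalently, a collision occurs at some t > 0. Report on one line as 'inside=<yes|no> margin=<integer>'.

d = (4, 18),  |d|² = 340;  R = 7+5 = 12,  c = 340−12² = 196
v_rel = (-1, -13),  |v_rel|² = 170;  v_rel·d = (-1)·(4) + (-13)·(18) = -238
170·t² + 476·t + 196 = 0  ⇒  m = (-238)² − 170·196 = 23324
m = 23324 > 0,  v_rel·d = -238 < 0  ⇒  outside

inside=no margin=23324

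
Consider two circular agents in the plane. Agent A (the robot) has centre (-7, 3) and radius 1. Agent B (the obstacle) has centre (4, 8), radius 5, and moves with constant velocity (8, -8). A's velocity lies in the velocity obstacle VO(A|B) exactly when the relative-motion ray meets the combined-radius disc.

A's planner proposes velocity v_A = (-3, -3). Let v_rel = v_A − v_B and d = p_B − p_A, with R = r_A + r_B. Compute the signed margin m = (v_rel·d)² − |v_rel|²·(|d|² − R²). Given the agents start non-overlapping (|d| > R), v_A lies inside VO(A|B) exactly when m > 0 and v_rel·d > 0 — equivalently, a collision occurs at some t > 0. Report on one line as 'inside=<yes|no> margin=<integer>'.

d = (11, 5),  |d|² = 146;  R = 1+5 = 6,  c = 146−6² = 110
v_rel = (-11, 5),  |v_rel|² = 146;  v_rel·d = (-11)·(11) + (5)·(5) = -96
146·t² + 192·t + 110 = 0  ⇒  m = (-96)² − 146·110 = -6844
m = -6844 < 0,  v_rel·d = -96 < 0  ⇒  outside

inside=no margin=-6844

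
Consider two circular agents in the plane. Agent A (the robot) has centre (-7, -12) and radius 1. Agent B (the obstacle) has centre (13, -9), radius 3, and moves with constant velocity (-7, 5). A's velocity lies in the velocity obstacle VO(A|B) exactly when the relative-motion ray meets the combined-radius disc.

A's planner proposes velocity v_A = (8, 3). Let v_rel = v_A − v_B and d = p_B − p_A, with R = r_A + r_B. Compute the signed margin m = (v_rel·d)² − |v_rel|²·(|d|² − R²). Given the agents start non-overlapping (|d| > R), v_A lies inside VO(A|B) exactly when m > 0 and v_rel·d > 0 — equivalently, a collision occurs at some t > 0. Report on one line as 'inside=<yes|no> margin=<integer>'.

d = (20, 3),  |d|² = 409;  R = 1+3 = 4,  c = 409−4² = 393
v_rel = (15, -2),  |v_rel|² = 229;  v_rel·d = (15)·(20) + (-2)·(3) = 294
229·t² − 588·t + 393 = 0  ⇒  m = 294² − 229·393 = -3561
m = -3561 < 0,  v_rel·d = 294 > 0  ⇒  outside

inside=no margin=-3561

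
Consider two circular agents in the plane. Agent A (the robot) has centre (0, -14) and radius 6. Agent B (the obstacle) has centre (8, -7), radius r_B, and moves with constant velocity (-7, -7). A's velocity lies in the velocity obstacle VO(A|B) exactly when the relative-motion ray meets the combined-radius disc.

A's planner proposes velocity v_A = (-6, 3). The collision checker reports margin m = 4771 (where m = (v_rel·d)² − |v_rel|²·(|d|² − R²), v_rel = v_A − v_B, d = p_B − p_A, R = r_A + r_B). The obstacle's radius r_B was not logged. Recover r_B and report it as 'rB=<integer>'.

m = 4771
d = (8, 7);  v_rel = (1, 10),  |v_rel|² = 101
v_rel×d = (1)·(7) − (10)·(8) = -73
since m = R²·101 − (-73)²:  R² = (5329 + 4771) / 101 = 100
R = √100 = 10  ⇒  r_B = 10 − 6 = 4

rB=4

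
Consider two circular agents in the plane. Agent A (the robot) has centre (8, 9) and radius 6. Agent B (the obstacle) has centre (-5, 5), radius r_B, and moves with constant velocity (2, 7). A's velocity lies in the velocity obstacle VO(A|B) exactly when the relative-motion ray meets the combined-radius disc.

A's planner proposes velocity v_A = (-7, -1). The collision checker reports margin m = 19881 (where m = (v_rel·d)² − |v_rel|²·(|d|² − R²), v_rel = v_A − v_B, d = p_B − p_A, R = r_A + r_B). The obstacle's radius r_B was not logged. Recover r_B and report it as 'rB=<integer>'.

m = 19881
d = (-13, -4);  v_rel = (-9, -8),  |v_rel|² = 145
v_rel×d = (-9)·(-4) − (-8)·(-13) = -68
since m = R²·145 − (-68)²:  R² = (4624 + 19881) / 145 = 169
R = √169 = 13  ⇒  r_B = 13 − 6 = 7

rB=7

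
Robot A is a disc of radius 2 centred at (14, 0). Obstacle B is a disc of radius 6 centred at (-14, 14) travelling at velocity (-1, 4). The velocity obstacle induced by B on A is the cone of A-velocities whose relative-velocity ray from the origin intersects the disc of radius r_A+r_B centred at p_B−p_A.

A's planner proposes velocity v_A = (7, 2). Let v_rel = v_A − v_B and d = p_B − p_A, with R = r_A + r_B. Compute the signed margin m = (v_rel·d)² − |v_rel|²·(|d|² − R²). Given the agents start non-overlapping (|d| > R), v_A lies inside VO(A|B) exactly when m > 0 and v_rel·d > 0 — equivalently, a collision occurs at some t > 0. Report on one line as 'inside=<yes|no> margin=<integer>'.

d = (-28, 14),  |d|² = 980;  R = 2+6 = 8,  c = 980−8² = 916
v_rel = (8, -2),  |v_rel|² = 68;  v_rel·d = (8)·(-28) + (-2)·(14) = -252
68·t² + 504·t + 916 = 0  ⇒  m = (-252)² − 68·916 = 1216
m = 1216 > 0,  v_rel·d = -252 < 0  ⇒  outside

inside=no margin=1216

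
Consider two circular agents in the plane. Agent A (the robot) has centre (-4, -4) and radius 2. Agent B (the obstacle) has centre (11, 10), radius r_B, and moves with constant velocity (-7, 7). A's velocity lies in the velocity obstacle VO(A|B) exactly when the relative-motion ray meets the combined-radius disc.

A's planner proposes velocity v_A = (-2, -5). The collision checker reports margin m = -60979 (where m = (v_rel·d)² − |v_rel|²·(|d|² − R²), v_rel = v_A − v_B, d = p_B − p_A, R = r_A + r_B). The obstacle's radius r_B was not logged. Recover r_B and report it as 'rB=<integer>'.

m = -60979
d = (15, 14);  v_rel = (5, -12),  |v_rel|² = 169
v_rel×d = (5)·(14) − (-12)·(15) = 250
since m = R²·169 − 250²:  R² = (62500 + -60979) / 169 = 9
R = √9 = 3  ⇒  r_B = 3 − 2 = 1

rB=1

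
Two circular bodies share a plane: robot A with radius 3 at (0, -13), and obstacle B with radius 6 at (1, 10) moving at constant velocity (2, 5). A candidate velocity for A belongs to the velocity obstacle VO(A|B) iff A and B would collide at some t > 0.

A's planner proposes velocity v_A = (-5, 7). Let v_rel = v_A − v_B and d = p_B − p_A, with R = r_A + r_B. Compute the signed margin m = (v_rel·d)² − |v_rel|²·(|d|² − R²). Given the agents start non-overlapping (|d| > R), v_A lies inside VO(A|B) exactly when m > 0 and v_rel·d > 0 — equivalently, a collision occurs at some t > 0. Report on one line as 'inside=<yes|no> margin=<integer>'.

d = (1, 23),  |d|² = 530;  R = 3+6 = 9,  c = 530−9² = 449
v_rel = (-7, 2),  |v_rel|² = 53;  v_rel·d = (-7)·(1) + (2)·(23) = 39
53·t² − 78·t + 449 = 0  ⇒  m = 39² − 53·449 = -22276
m = -22276 < 0,  v_rel·d = 39 > 0  ⇒  outside

inside=no margin=-22276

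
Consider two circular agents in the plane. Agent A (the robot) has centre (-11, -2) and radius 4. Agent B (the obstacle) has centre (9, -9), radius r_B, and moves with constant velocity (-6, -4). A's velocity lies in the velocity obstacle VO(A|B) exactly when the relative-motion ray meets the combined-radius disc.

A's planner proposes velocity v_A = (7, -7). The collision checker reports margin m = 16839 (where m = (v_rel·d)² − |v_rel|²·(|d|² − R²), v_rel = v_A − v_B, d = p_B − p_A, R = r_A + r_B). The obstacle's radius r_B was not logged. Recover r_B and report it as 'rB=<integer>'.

m = 16839
d = (20, -7);  v_rel = (13, -3),  |v_rel|² = 178
v_rel×d = (13)·(-7) − (-3)·(20) = -31
since m = R²·178 − (-31)²:  R² = (961 + 16839) / 178 = 100
R = √100 = 10  ⇒  r_B = 10 − 4 = 6

rB=6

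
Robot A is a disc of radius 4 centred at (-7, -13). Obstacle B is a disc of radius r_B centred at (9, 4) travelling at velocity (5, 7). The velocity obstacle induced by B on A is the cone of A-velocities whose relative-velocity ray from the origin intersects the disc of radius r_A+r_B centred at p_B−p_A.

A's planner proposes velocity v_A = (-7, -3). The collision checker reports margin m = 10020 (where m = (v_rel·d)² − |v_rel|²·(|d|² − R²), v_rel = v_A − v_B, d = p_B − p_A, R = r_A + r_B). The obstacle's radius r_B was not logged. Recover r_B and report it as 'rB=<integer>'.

m = 10020
d = (16, 17);  v_rel = (-12, -10),  |v_rel|² = 244
v_rel×d = (-12)·(17) − (-10)·(16) = -44
since m = R²·244 − (-44)²:  R² = (1936 + 10020) / 244 = 49
R = √49 = 7  ⇒  r_B = 7 − 4 = 3

rB=3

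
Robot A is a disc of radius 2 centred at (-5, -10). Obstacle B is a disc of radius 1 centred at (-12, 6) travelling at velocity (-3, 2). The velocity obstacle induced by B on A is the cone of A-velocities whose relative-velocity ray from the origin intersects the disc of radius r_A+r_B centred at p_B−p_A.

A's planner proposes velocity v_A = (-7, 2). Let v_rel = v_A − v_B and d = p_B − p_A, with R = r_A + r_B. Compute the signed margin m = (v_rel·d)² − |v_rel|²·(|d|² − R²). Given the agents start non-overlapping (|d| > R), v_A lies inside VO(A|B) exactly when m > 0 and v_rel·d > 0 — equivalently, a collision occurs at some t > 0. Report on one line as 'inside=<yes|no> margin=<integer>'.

d = (-7, 16),  |d|² = 305;  R = 2+1 = 3,  c = 305−3² = 296
v_rel = (-4, 0),  |v_rel|² = 16;  v_rel·d = (-4)·(-7) + (0)·(16) = 28
16·t² − 56·t + 296 = 0  ⇒  m = 28² − 16·296 = -3952
m = -3952 < 0,  v_rel·d = 28 > 0  ⇒  outside

inside=no margin=-3952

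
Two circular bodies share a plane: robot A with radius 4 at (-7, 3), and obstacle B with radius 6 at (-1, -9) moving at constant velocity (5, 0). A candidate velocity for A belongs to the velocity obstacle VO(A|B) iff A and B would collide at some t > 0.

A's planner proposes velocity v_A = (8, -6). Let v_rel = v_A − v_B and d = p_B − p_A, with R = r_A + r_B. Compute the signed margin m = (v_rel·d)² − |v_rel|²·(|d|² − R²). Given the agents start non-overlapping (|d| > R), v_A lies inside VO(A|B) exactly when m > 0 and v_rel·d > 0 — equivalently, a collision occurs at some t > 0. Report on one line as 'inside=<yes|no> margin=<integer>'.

d = (6, -12),  |d|² = 180;  R = 4+6 = 10,  c = 180−10² = 80
v_rel = (3, -6),  |v_rel|² = 45;  v_rel·d = (3)·(6) + (-6)·(-12) = 90
45·t² − 180·t + 80 = 0  ⇒  m = 90² − 45·80 = 4500
m = 4500 > 0,  v_rel·d = 90 > 0  ⇒  inside

inside=yes margin=4500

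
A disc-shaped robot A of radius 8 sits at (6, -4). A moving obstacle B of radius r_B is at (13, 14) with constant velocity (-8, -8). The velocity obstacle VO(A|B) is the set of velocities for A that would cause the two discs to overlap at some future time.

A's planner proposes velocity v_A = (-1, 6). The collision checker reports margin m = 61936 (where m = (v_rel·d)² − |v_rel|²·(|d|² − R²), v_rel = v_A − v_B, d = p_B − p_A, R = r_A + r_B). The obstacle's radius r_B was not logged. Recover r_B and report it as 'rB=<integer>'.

m = 61936
d = (7, 18);  v_rel = (7, 14),  |v_rel|² = 245
v_rel×d = (7)·(18) − (14)·(7) = 28
since m = R²·245 − 28²:  R² = (784 + 61936) / 245 = 256
R = √256 = 16  ⇒  r_B = 16 − 8 = 8

rB=8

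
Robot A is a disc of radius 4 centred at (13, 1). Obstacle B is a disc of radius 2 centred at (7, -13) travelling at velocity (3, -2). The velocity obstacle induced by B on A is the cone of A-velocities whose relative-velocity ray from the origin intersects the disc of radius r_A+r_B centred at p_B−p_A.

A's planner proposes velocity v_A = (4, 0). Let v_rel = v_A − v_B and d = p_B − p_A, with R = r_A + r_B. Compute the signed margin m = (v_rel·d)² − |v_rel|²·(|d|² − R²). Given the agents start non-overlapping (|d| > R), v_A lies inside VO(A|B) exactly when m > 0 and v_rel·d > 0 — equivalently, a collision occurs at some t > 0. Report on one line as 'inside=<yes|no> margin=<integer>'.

d = (-6, -14),  |d|² = 232;  R = 4+2 = 6,  c = 232−6² = 196
v_rel = (1, 2),  |v_rel|² = 5;  v_rel·d = (1)·(-6) + (2)·(-14) = -34
5·t² + 68·t + 196 = 0  ⇒  m = (-34)² − 5·196 = 176
m = 176 > 0,  v_rel·d = -34 < 0  ⇒  outside

inside=no margin=176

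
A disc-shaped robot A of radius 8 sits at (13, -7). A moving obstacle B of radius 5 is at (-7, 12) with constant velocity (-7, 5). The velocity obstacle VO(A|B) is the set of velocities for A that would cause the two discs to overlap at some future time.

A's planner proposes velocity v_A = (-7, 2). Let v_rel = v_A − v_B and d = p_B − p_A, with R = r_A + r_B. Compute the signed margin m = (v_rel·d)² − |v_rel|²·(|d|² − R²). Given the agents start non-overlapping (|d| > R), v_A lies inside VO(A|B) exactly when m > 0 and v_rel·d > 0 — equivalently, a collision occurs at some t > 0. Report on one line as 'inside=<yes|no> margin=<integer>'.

d = (-20, 19),  |d|² = 761;  R = 8+5 = 13,  c = 761−13² = 592
v_rel = (0, -3),  |v_rel|² = 9;  v_rel·d = (0)·(-20) + (-3)·(19) = -57
9·t² + 114·t + 592 = 0  ⇒  m = (-57)² − 9·592 = -2079
m = -2079 < 0,  v_rel·d = -57 < 0  ⇒  outside

inside=no margin=-2079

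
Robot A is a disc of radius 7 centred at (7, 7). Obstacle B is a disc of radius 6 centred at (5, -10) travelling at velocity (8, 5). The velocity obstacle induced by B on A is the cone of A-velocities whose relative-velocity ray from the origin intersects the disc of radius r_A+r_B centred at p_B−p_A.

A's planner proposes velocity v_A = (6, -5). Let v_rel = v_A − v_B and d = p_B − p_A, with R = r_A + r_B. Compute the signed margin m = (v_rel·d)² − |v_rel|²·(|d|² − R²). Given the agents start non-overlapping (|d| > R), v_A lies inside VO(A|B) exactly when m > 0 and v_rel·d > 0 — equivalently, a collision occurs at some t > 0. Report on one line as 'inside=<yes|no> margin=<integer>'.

d = (-2, -17),  |d|² = 293;  R = 7+6 = 13,  c = 293−13² = 124
v_rel = (-2, -10),  |v_rel|² = 104;  v_rel·d = (-2)·(-2) + (-10)·(-17) = 174
104·t² − 348·t + 124 = 0  ⇒  m = 174² − 104·124 = 17380
m = 17380 > 0,  v_rel·d = 174 > 0  ⇒  inside

inside=yes margin=17380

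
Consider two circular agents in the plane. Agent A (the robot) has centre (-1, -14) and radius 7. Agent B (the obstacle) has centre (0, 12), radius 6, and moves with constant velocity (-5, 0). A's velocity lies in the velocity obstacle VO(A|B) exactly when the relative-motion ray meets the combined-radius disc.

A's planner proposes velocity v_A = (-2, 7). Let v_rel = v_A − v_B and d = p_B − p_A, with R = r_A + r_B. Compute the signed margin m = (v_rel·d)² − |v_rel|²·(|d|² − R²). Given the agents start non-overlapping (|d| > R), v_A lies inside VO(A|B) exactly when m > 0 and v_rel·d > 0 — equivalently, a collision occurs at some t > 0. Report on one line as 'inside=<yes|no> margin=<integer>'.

d = (1, 26),  |d|² = 677;  R = 7+6 = 13,  c = 677−13² = 508
v_rel = (3, 7),  |v_rel|² = 58;  v_rel·d = (3)·(1) + (7)·(26) = 185
58·t² − 370·t + 508 = 0  ⇒  m = 185² − 58·508 = 4761
m = 4761 > 0,  v_rel·d = 185 > 0  ⇒  inside

inside=yes margin=4761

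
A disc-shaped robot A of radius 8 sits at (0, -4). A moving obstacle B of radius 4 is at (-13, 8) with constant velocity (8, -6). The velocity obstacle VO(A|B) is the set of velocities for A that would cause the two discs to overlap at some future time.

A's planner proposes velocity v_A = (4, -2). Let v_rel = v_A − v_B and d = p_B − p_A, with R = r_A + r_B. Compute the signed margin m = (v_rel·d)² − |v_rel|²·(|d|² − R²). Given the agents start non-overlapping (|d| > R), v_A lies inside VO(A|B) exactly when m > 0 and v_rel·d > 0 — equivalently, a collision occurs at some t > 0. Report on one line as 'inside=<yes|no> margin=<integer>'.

d = (-13, 12),  |d|² = 313;  R = 8+4 = 12,  c = 313−12² = 169
v_rel = (-4, 4),  |v_rel|² = 32;  v_rel·d = (-4)·(-13) + (4)·(12) = 100
32·t² − 200·t + 169 = 0  ⇒  m = 100² − 32·169 = 4592
m = 4592 > 0,  v_rel·d = 100 > 0  ⇒  inside

inside=yes margin=4592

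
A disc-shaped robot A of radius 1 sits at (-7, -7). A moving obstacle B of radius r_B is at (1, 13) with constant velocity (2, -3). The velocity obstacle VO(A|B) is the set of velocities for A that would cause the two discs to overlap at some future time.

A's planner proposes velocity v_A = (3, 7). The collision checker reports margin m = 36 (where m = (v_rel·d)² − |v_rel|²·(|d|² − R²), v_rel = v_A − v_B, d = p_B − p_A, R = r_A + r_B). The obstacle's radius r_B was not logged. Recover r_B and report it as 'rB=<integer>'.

m = 36
d = (8, 20);  v_rel = (1, 10),  |v_rel|² = 101
v_rel×d = (1)·(20) − (10)·(8) = -60
since m = R²·101 − (-60)²:  R² = (3600 + 36) / 101 = 36
R = √36 = 6  ⇒  r_B = 6 − 1 = 5

rB=5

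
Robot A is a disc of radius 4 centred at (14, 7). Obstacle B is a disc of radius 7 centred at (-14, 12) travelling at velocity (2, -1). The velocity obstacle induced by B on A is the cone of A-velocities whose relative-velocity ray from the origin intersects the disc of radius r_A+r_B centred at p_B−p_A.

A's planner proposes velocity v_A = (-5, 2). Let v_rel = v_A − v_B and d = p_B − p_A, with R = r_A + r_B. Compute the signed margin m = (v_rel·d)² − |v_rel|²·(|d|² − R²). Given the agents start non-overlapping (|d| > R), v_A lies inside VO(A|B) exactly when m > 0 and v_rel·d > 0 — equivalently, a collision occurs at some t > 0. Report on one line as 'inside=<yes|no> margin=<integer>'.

d = (-28, 5),  |d|² = 809;  R = 4+7 = 11,  c = 809−11² = 688
v_rel = (-7, 3),  |v_rel|² = 58;  v_rel·d = (-7)·(-28) + (3)·(5) = 211
58·t² − 422·t + 688 = 0  ⇒  m = 211² − 58·688 = 4617
m = 4617 > 0,  v_rel·d = 211 > 0  ⇒  inside

inside=yes margin=4617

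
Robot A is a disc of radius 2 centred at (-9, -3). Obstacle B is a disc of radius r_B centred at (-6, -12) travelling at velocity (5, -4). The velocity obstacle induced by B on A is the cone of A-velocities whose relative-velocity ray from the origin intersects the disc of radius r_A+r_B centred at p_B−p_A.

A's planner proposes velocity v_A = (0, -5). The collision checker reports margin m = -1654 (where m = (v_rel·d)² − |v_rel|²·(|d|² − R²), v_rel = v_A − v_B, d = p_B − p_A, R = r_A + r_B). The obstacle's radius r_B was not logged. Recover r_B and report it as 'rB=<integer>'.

m = -1654
d = (3, -9);  v_rel = (-5, -1),  |v_rel|² = 26
v_rel×d = (-5)·(-9) − (-1)·(3) = 48
since m = R²·26 − 48²:  R² = (2304 + -1654) / 26 = 25
R = √25 = 5  ⇒  r_B = 5 − 2 = 3

rB=3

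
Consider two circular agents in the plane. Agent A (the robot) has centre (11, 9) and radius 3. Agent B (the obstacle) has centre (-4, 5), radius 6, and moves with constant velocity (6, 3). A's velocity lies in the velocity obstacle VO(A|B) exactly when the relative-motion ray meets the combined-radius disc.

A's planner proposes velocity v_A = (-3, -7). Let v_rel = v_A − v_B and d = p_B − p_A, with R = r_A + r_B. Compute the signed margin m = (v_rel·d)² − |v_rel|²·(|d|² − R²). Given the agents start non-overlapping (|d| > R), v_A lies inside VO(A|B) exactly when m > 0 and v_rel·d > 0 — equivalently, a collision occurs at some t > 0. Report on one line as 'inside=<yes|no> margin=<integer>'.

d = (-15, -4),  |d|² = 241;  R = 3+6 = 9,  c = 241−9² = 160
v_rel = (-9, -10),  |v_rel|² = 181;  v_rel·d = (-9)·(-15) + (-10)·(-4) = 175
181·t² − 350·t + 160 = 0  ⇒  m = 175² − 181·160 = 1665
m = 1665 > 0,  v_rel·d = 175 > 0  ⇒  inside

inside=yes margin=1665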